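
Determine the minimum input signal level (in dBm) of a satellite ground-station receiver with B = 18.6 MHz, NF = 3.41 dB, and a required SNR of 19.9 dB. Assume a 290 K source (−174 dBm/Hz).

Sensitivity = −174 + 10 log₁₀(B) + NF + SNR_min
= −174 + 72.7 + 3.41 + 19.9
= −77.99 dBm → −78.0 dBm

−78.0 dBm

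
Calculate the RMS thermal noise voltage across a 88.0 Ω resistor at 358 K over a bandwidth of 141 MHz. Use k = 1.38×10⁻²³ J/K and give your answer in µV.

15.7 µV

V_n = √(4kTRB)
4kTRB = 4 × 1.38×10⁻²³ × 358 × 8.80×10¹ × 1.41×10⁸ = 2.45×10⁻¹⁰ V²
V_n = √(2.45×10⁻¹⁰) = 1.57×10⁻⁵ V = 15.7 µV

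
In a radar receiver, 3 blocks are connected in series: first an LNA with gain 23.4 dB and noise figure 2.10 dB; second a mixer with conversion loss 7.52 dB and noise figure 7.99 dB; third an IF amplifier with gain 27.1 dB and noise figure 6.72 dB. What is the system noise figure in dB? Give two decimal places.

2.41 dB

Convert to linear (a loss of L dB is a gain of −L dB): F_i = 10^(NF_i/10), G_i = 10^(G_i,dB/10)
  Stage 1: F_1 = 10^(2.10/10) = 1.622, G_1 = 10^(23.4/10) = 218.8
  Stage 2: F_2 = 10^(7.99/10) = 6.295, G_2 = 10^(−7.52/10) = 0.1770
  Stage 3: F_3 = 10^(6.72/10) = 4.699, G_3 = 10^(27.1/10) = 512.9
Friis cascade:
  F = 1.622 + (6.295 − 1)/218.8 + (4.699 − 1)/38.73 = 1.742
NF = 10 log₁₀(1.742) = 2.41 dB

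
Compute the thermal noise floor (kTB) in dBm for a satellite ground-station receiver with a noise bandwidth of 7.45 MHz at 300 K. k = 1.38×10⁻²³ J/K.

−105.1 dBm

P_n = kTB = 1.38×10⁻²³ × 300 × 7.45×10⁶ = 3.08×10⁻¹⁴ W
In dBm: 10 log₁₀(3.08×10⁻¹⁴ / 10⁻³) = −105.1 dBm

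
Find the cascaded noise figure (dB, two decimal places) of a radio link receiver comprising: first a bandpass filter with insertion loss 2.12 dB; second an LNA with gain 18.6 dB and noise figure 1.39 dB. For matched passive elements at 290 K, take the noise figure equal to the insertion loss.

Convert to linear (a loss of L dB is a gain of −L dB): F_i = 10^(NF_i/10), G_i = 10^(G_i,dB/10)
  Stage 1: F_1 = 10^(2.12/10) = 1.629, G_1 = 10^(−2.12/10) = 0.6138
  Stage 2: F_2 = 10^(1.39/10) = 1.377, G_2 = 10^(18.6/10) = 72.44
Friis cascade:
  F = 1.629 + (1.377 − 1)/0.6138 = 2.244
NF = 10 log₁₀(2.244) = 3.51 dB

3.51 dB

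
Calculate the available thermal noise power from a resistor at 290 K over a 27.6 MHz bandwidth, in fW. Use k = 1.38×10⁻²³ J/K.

P_n = kTB = 1.38×10⁻²³ × 290 × 2.76×10⁷ = 1.10×10⁻¹³ W = 110 fW

110 fW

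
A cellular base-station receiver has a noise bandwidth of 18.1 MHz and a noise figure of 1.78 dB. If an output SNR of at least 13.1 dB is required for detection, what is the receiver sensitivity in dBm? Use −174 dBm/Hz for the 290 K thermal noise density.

Sensitivity = −174 + 10 log₁₀(B) + NF + SNR_min
= −174 + 72.58 + 1.78 + 13.1
= −86.54 dBm → −86.5 dBm

−86.5 dBm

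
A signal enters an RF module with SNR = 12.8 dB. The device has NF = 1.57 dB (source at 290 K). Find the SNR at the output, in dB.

By definition F = SNR_in/SNR_out, so in dB: SNR_out = SNR_in − NF
SNR_out = 12.8 − 1.57 = 11.23 dB

11.23 dB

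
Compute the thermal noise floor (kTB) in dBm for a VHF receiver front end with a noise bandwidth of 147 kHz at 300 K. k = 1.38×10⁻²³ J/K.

−122.2 dBm

P_n = kTB = 1.38×10⁻²³ × 300 × 1.47×10⁵ = 6.09×10⁻¹⁶ W
In dBm: 10 log₁₀(6.09×10⁻¹⁶ / 10⁻³) = −122.2 dBm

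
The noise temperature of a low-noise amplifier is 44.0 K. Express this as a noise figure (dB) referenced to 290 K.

0.613 dB

F = 1 + T_e/T₀ = 1 + 44.0/290 = 1.15172
NF = 10 log₁₀(1.15172) = 0.613 dB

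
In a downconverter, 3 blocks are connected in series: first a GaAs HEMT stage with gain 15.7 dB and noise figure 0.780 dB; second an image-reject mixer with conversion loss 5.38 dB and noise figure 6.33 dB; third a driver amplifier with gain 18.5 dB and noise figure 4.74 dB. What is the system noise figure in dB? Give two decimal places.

1.67 dB

Convert to linear (a loss of L dB is a gain of −L dB): F_i = 10^(NF_i/10), G_i = 10^(G_i,dB/10)
  Stage 1: F_1 = 10^(0.780/10) = 1.197, G_1 = 10^(15.7/10) = 37.15
  Stage 2: F_2 = 10^(6.33/10) = 4.295, G_2 = 10^(−5.38/10) = 0.2897
  Stage 3: F_3 = 10^(4.74/10) = 2.979, G_3 = 10^(18.5/10) = 70.79
Friis cascade:
  F = 1.197 + (4.295 − 1)/37.15 + (2.979 − 1)/10.76 = 1.469
NF = 10 log₁₀(1.469) = 1.67 dB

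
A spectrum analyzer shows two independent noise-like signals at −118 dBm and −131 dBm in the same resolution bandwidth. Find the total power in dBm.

−117.8 dBm

Convert to linear, add, convert back:
P₁ = 1.58×10⁻¹⁵ W, P₂ = 7.94×10⁻¹⁷ W
P_tot = 1.66×10⁻¹⁵ W → 10 log₁₀(P_tot / 10⁻³) = −117.8 dBm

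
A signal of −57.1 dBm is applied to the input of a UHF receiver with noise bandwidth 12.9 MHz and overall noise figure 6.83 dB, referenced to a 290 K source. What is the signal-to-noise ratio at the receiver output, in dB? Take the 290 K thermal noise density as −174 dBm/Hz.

39.0 dB

Noise floor: N = −174 + 10 log₁₀(B) + NF
10 log₁₀(1.29×10⁷) = 71.11 dB
N = −174 + 71.11 + 6.83 = −96.06 dBm
SNR = P_sig − N = −57.1 − (−96.06) = 38.96 dB → 39.0 dB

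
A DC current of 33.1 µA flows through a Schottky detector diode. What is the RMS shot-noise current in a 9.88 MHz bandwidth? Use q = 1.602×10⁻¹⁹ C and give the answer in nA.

I_n = √(2qI·B)
2qI·B = 2 × 1.602×10⁻¹⁹ × 3.31×10⁻⁵ × 9.88×10⁶ = 1.05×10⁻¹⁶ A²
I_n = √(1.05×10⁻¹⁶) = 1.02×10⁻⁸ A = 10.2 nA

10.2 nA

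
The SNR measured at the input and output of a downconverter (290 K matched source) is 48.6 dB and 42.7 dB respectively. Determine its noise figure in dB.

NF (dB) = SNR_in(dB) − SNR_out(dB) when the source is at T₀
NF = 48.6 − 42.7 = 5.9 dB

5.9 dB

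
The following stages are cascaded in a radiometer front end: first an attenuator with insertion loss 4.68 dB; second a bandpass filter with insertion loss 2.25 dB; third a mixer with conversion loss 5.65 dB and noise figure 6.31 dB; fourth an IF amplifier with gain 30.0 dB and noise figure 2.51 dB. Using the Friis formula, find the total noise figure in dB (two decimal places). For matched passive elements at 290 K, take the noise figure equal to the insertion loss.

15.47 dB

Convert to linear (a loss of L dB is a gain of −L dB): F_i = 10^(NF_i/10), G_i = 10^(G_i,dB/10)
  Stage 1: F_1 = 10^(4.68/10) = 2.938, G_1 = 10^(−4.68/10) = 0.3404
  Stage 2: F_2 = 10^(2.25/10) = 1.679, G_2 = 10^(−2.25/10) = 0.5957
  Stage 3: F_3 = 10^(6.31/10) = 4.276, G_3 = 10^(−5.65/10) = 0.2723
  Stage 4: F_4 = 10^(2.51/10) = 1.782, G_4 = 10^(30.0/10) = 1000
Friis cascade:
  F = 2.938 + (1.679 − 1)/0.3404 + (4.276 − 1)/0.2028 + (1.782 − 1)/0.05521 = 35.26
NF = 10 log₁₀(35.26) = 15.47 dB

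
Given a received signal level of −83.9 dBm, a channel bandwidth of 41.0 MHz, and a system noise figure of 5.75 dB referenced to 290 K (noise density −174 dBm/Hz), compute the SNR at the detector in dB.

Noise floor: N = −174 + 10 log₁₀(B) + NF
10 log₁₀(4.10×10⁷) = 76.13 dB
N = −174 + 76.13 + 5.75 = −92.12 dBm
SNR = P_sig − N = −83.9 − (−92.12) = 8.22 dB → 8.2 dB

8.2 dB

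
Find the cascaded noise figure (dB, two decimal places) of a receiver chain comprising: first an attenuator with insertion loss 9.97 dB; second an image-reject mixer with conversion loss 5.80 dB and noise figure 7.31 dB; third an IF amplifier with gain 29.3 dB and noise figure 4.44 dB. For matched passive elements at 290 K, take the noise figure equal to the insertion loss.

Convert to linear (a loss of L dB is a gain of −L dB): F_i = 10^(NF_i/10), G_i = 10^(G_i,dB/10)
  Stage 1: F_1 = 10^(9.97/10) = 9.931, G_1 = 10^(−9.97/10) = 0.1007
  Stage 2: F_2 = 10^(7.31/10) = 5.383, G_2 = 10^(−5.80/10) = 0.2630
  Stage 3: F_3 = 10^(4.44/10) = 2.780, G_3 = 10^(29.3/10) = 851.1
Friis cascade:
  F = 9.931 + (5.383 − 1)/0.1007 + (2.780 − 1)/0.02649 = 120.7
NF = 10 log₁₀(120.7) = 20.82 dB

20.82 dB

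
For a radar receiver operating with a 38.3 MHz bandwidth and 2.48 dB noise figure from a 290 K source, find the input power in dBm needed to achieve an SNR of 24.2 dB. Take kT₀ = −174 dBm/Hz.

Sensitivity = −174 + 10 log₁₀(B) + NF + SNR_min
= −174 + 75.83 + 2.48 + 24.2
= −71.49 dBm → −71.5 dBm

−71.5 dBm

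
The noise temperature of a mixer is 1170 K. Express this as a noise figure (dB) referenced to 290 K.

7.02 dB

F = 1 + T_e/T₀ = 1 + 1170/290 = 5.03448
NF = 10 log₁₀(5.03448) = 7.02 dB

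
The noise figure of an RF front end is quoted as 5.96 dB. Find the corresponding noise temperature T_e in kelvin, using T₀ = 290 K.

F = 10^(5.96/10) = 3.94457
T_e = (F − 1)·T₀ = (3.94457 − 1) × 290 = 854 K

854 K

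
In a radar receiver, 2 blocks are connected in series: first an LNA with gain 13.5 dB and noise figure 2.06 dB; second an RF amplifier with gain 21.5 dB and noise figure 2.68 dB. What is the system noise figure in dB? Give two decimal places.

Convert to linear (a loss of L dB is a gain of −L dB): F_i = 10^(NF_i/10), G_i = 10^(G_i,dB/10)
  Stage 1: F_1 = 10^(2.06/10) = 1.607, G_1 = 10^(13.5/10) = 22.39
  Stage 2: F_2 = 10^(2.68/10) = 1.854, G_2 = 10^(21.5/10) = 141.3
Friis cascade:
  F = 1.607 + (1.854 − 1)/22.39 = 1.645
NF = 10 log₁₀(1.645) = 2.16 dB

2.16 dB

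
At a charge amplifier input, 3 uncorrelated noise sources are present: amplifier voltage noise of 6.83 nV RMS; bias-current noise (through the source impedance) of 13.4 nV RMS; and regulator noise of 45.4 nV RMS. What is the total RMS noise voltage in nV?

Uncorrelated sources add in power (mean-square): V_tot = √(ΣV_i²)
V_tot = √[(6.83×10⁻⁹)² + (1.34×10⁻⁸)² + (4.54×10⁻⁸)²] = 4.78×10⁻⁸ V = 47.8 nV

47.8 nV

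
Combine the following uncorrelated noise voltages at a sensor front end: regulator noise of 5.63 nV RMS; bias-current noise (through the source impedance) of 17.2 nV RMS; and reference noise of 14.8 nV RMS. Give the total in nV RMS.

23.4 nV

Uncorrelated sources add in power (mean-square): V_tot = √(ΣV_i²)
V_tot = √[(5.63×10⁻⁹)² + (1.72×10⁻⁸)² + (1.48×10⁻⁸)²] = 2.34×10⁻⁸ V = 23.4 nV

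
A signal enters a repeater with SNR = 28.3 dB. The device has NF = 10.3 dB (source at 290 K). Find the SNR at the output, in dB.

18.0 dB

By definition F = SNR_in/SNR_out, so in dB: SNR_out = SNR_in − NF
SNR_out = 28.3 − 10.3 = 18.0 dB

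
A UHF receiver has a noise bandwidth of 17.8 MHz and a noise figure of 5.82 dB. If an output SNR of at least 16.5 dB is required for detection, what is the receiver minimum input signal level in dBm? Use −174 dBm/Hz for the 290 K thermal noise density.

−79.2 dBm

Sensitivity = −174 + 10 log₁₀(B) + NF + SNR_min
= −174 + 72.5 + 5.82 + 16.5
= −79.18 dBm → −79.2 dBm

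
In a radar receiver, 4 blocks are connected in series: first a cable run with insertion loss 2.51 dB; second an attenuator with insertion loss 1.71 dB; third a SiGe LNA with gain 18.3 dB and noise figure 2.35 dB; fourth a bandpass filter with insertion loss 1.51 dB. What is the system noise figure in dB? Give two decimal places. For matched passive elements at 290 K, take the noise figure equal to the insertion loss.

Convert to linear (a loss of L dB is a gain of −L dB): F_i = 10^(NF_i/10), G_i = 10^(G_i,dB/10)
  Stage 1: F_1 = 10^(2.51/10) = 1.782, G_1 = 10^(−2.51/10) = 0.5610
  Stage 2: F_2 = 10^(1.71/10) = 1.483, G_2 = 10^(−1.71/10) = 0.6745
  Stage 3: F_3 = 10^(2.35/10) = 1.718, G_3 = 10^(18.3/10) = 67.61
  Stage 4: F_4 = 10^(1.51/10) = 1.416, G_4 = 10^(−1.51/10) = 0.7063
Friis cascade:
  F = 1.782 + (1.483 − 1)/0.5610 + (1.718 − 1)/0.3784 + (1.416 − 1)/25.59 = 4.556
NF = 10 log₁₀(4.556) = 6.59 dB

6.59 dB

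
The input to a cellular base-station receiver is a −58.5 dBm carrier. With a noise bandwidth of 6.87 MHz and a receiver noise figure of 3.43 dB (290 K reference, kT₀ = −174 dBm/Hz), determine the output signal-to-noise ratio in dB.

Noise floor: N = −174 + 10 log₁₀(B) + NF
10 log₁₀(6.87×10⁶) = 68.37 dB
N = −174 + 68.37 + 3.43 = −102.20 dBm
SNR = P_sig − N = −58.5 − (−102.20) = 43.70 dB → 43.7 dB

43.7 dB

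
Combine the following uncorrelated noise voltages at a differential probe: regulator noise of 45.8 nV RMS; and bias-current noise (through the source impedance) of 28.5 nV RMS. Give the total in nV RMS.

Uncorrelated sources add in power (mean-square): V_tot = √(ΣV_i²)
V_tot = √[(4.58×10⁻⁸)² + (2.85×10⁻⁸)²] = 5.39×10⁻⁸ V = 53.9 nV

53.9 nV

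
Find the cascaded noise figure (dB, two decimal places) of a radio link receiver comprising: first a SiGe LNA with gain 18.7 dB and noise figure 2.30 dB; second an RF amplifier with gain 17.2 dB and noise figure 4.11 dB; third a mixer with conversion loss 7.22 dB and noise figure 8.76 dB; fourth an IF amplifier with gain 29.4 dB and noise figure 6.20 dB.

Convert to linear (a loss of L dB is a gain of −L dB): F_i = 10^(NF_i/10), G_i = 10^(G_i,dB/10)
  Stage 1: F_1 = 10^(2.30/10) = 1.698, G_1 = 10^(18.7/10) = 74.13
  Stage 2: F_2 = 10^(4.11/10) = 2.576, G_2 = 10^(17.2/10) = 52.48
  Stage 3: F_3 = 10^(8.76/10) = 7.516, G_3 = 10^(−7.22/10) = 0.1897
  Stage 4: F_4 = 10^(6.20/10) = 4.169, G_4 = 10^(29.4/10) = 871.0
Friis cascade:
  F = 1.698 + (2.576 − 1)/74.13 + (7.516 − 1)/3890 + (4.169 − 1)/737.9 = 1.725
NF = 10 log₁₀(1.725) = 2.37 dB

2.37 dB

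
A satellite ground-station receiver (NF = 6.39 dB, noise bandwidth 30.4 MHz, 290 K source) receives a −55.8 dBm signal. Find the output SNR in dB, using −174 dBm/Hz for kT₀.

37.0 dB

Noise floor: N = −174 + 10 log₁₀(B) + NF
10 log₁₀(3.04×10⁷) = 74.83 dB
N = −174 + 74.83 + 6.39 = −92.78 dBm
SNR = P_sig − N = −55.8 − (−92.78) = 36.98 dB → 37.0 dB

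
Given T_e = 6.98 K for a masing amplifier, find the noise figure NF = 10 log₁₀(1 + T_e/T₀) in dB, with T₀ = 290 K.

F = 1 + T_e/T₀ = 1 + 6.98/290 = 1.02407
NF = 10 log₁₀(1.02407) = 0.103 dB

0.103 dB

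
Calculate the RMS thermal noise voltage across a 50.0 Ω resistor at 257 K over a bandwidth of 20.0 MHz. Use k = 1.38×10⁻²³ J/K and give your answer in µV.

3.77 µV

V_n = √(4kTRB)
4kTRB = 4 × 1.38×10⁻²³ × 257 × 5.00×10¹ × 2.00×10⁷ = 1.42×10⁻¹¹ V²
V_n = √(1.42×10⁻¹¹) = 3.77×10⁻⁶ V = 3.77 µV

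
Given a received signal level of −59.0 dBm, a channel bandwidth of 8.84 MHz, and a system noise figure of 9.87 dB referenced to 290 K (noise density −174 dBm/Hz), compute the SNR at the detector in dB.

35.7 dB

Noise floor: N = −174 + 10 log₁₀(B) + NF
10 log₁₀(8.84×10⁶) = 69.46 dB
N = −174 + 69.46 + 9.87 = −94.67 dBm
SNR = P_sig − N = −59.0 − (−94.67) = 35.67 dB → 35.7 dB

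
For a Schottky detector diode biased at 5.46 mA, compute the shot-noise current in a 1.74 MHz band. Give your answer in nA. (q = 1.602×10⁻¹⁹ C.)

55.2 nA

I_n = √(2qI·B)
2qI·B = 2 × 1.602×10⁻¹⁹ × 5.46×10⁻³ × 1.74×10⁶ = 3.04×10⁻¹⁵ A²
I_n = √(3.04×10⁻¹⁵) = 5.52×10⁻⁸ A = 55.2 nA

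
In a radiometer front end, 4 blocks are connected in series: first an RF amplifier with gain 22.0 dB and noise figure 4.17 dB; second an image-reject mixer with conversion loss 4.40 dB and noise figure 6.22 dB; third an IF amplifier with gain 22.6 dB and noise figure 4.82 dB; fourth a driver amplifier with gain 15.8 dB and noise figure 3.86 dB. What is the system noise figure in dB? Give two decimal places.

4.26 dB

Convert to linear (a loss of L dB is a gain of −L dB): F_i = 10^(NF_i/10), G_i = 10^(G_i,dB/10)
  Stage 1: F_1 = 10^(4.17/10) = 2.612, G_1 = 10^(22.0/10) = 158.5
  Stage 2: F_2 = 10^(6.22/10) = 4.188, G_2 = 10^(−4.40/10) = 0.3631
  Stage 3: F_3 = 10^(4.82/10) = 3.034, G_3 = 10^(22.6/10) = 182.0
  Stage 4: F_4 = 10^(3.86/10) = 2.432, G_4 = 10^(15.8/10) = 38.02
Friis cascade:
  F = 2.612 + (4.188 − 1)/158.5 + (3.034 − 1)/57.54 + (2.432 − 1)/1.047×10⁴ = 2.668
NF = 10 log₁₀(2.668) = 4.26 dB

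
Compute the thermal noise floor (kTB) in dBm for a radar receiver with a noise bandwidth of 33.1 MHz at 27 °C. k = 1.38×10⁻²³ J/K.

T = 27 °C + 273.15 = 300.15 K
P_n = kTB = 1.38×10⁻²³ × 300.15 × 3.31×10⁷ = 1.37×10⁻¹³ W
In dBm: 10 log₁₀(1.37×10⁻¹³ / 10⁻³) = −98.6 dBm

−98.6 dBm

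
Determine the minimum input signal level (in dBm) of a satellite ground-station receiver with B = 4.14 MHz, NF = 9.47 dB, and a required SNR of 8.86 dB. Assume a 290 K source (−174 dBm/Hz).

Sensitivity = −174 + 10 log₁₀(B) + NF + SNR_min
= −174 + 66.17 + 9.47 + 8.86
= −89.50 dBm → −89.5 dBm

−89.5 dBm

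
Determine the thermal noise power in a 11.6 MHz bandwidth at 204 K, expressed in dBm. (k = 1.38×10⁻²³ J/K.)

−104.9 dBm

P_n = kTB = 1.38×10⁻²³ × 204 × 1.16×10⁷ = 3.27×10⁻¹⁴ W
In dBm: 10 log₁₀(3.27×10⁻¹⁴ / 10⁻³) = −104.9 dBm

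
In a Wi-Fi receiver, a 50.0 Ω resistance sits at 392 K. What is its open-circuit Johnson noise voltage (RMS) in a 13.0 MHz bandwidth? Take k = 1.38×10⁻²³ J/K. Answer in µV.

3.75 µV

V_n = √(4kTRB)
4kTRB = 4 × 1.38×10⁻²³ × 392 × 5.00×10¹ × 1.30×10⁷ = 1.41×10⁻¹¹ V²
V_n = √(1.41×10⁻¹¹) = 3.75×10⁻⁶ V = 3.75 µV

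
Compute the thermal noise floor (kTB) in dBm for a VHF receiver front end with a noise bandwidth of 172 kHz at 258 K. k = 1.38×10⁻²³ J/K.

P_n = kTB = 1.38×10⁻²³ × 258 × 1.72×10⁵ = 6.12×10⁻¹⁶ W
In dBm: 10 log₁₀(6.12×10⁻¹⁶ / 10⁻³) = −122.1 dBm

−122.1 dBm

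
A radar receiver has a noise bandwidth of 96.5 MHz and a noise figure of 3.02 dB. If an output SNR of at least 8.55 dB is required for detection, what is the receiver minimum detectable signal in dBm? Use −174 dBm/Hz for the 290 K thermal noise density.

−82.6 dBm

Sensitivity = −174 + 10 log₁₀(B) + NF + SNR_min
= −174 + 79.85 + 3.02 + 8.55
= −82.58 dBm → −82.6 dBm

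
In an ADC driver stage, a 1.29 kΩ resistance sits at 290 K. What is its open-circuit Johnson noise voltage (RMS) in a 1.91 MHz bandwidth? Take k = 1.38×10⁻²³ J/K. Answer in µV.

V_n = √(4kTRB)
4kTRB = 4 × 1.38×10⁻²³ × 290 × 1.29×10³ × 1.91×10⁶ = 3.94×10⁻¹¹ V²
V_n = √(3.94×10⁻¹¹) = 6.28×10⁻⁶ V = 6.28 µV

6.28 µV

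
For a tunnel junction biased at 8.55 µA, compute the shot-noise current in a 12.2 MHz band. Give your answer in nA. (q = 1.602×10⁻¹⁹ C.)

5.78 nA

I_n = √(2qI·B)
2qI·B = 2 × 1.602×10⁻¹⁹ × 8.55×10⁻⁶ × 1.22×10⁷ = 3.34×10⁻¹⁷ A²
I_n = √(3.34×10⁻¹⁷) = 5.78×10⁻⁹ A = 5.78 nA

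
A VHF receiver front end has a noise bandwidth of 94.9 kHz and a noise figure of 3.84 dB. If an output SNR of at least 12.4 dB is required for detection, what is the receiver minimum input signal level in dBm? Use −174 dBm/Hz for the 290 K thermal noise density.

−108.0 dBm

Sensitivity = −174 + 10 log₁₀(B) + NF + SNR_min
= −174 + 49.77 + 3.84 + 12.4
= −107.99 dBm → −108.0 dBm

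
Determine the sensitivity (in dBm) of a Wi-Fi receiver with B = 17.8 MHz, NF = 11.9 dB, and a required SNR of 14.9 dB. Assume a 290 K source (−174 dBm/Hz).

−74.7 dBm

Sensitivity = −174 + 10 log₁₀(B) + NF + SNR_min
= −174 + 72.5 + 11.9 + 14.9
= −74.7 dBm → −74.7 dBm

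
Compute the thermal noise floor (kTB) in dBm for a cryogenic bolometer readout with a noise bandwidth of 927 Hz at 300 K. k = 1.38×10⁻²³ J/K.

−144.2 dBm

P_n = kTB = 1.38×10⁻²³ × 300 × 9.27×10² = 3.84×10⁻¹⁸ W
In dBm: 10 log₁₀(3.84×10⁻¹⁸ / 10⁻³) = −144.2 dBm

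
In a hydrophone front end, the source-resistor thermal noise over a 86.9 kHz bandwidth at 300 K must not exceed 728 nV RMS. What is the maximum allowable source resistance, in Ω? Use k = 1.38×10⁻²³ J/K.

368 Ω

Johnson–Nyquist: V_n = √(4kTRB) ⇒ R = V_n² / (4kTB)
4kTB = 4 × 1.38×10⁻²³ × 300 × 8.69×10⁴ = 1.44×10⁻¹⁵
R = (7.28×10⁻⁷)² / 1.44×10⁻¹⁵ = 3.68×10² Ω = 368 Ω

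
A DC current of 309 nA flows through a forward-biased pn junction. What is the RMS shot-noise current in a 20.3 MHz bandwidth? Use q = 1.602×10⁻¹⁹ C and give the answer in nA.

1.42 nA

I_n = √(2qI·B)
2qI·B = 2 × 1.602×10⁻¹⁹ × 3.09×10⁻⁷ × 2.03×10⁷ = 2.01×10⁻¹⁸ A²
I_n = √(2.01×10⁻¹⁸) = 1.42×10⁻⁹ A = 1.42 nA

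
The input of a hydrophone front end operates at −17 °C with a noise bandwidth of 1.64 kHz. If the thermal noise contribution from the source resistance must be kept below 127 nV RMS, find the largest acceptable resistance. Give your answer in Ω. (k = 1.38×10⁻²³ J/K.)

T = −17 °C + 273.15 = 256.15 K
Johnson–Nyquist: V_n = √(4kTRB) ⇒ R = V_n² / (4kTB)
4kTB = 4 × 1.38×10⁻²³ × 256.15 × 1.64×10³ = 2.32×10⁻¹⁷
R = (1.27×10⁻⁷)² / 2.32×10⁻¹⁷ = 6.96×10² Ω = 696 Ω

696 Ω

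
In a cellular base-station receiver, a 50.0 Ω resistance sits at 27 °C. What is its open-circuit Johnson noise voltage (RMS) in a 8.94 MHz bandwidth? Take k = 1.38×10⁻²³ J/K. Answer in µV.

T = 27 °C + 273.15 = 300.15 K
V_n = √(4kTRB)
4kTRB = 4 × 1.38×10⁻²³ × 300.15 × 5.00×10¹ × 8.94×10⁶ = 7.41×10⁻¹² V²
V_n = √(7.41×10⁻¹²) = 2.72×10⁻⁶ V = 2.72 µV

2.72 µV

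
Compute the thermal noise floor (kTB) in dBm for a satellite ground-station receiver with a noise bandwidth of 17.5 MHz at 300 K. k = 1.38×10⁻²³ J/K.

P_n = kTB = 1.38×10⁻²³ × 300 × 1.75×10⁷ = 7.25×10⁻¹⁴ W
In dBm: 10 log₁₀(7.25×10⁻¹⁴ / 10⁻³) = −101.4 dBm

−101.4 dBm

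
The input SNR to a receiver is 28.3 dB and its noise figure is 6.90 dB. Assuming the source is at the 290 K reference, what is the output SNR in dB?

21.40 dB

By definition F = SNR_in/SNR_out, so in dB: SNR_out = SNR_in − NF
SNR_out = 28.3 − 6.90 = 21.40 dB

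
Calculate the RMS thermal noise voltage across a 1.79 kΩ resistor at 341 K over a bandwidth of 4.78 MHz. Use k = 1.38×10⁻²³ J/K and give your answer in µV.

V_n = √(4kTRB)
4kTRB = 4 × 1.38×10⁻²³ × 341 × 1.79×10³ × 4.78×10⁶ = 1.61×10⁻¹⁰ V²
V_n = √(1.61×10⁻¹⁰) = 1.27×10⁻⁵ V = 12.7 µV

12.7 µV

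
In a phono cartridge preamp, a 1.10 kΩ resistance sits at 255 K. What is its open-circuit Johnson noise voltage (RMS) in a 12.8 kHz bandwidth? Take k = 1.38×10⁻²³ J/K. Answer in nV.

V_n = √(4kTRB)
4kTRB = 4 × 1.38×10⁻²³ × 255 × 1.10×10³ × 1.28×10⁴ = 1.98×10⁻¹³ V²
V_n = √(1.98×10⁻¹³) = 4.45×10⁻⁷ V = 445 nV

445 nV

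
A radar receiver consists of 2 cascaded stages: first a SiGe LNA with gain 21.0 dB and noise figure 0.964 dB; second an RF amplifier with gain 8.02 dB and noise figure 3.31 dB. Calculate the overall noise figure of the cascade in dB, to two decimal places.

Convert to linear (a loss of L dB is a gain of −L dB): F_i = 10^(NF_i/10), G_i = 10^(G_i,dB/10)
  Stage 1: F_1 = 10^(0.964/10) = 1.249, G_1 = 10^(21.0/10) = 125.9
  Stage 2: F_2 = 10^(3.31/10) = 2.143, G_2 = 10^(8.02/10) = 6.339
Friis cascade:
  F = 1.249 + (2.143 − 1)/125.9 = 1.258
NF = 10 log₁₀(1.258) = 1.00 dB

1.00 dB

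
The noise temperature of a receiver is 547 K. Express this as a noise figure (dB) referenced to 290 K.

4.60 dB

F = 1 + T_e/T₀ = 1 + 547/290 = 2.88621
NF = 10 log₁₀(2.88621) = 4.60 dB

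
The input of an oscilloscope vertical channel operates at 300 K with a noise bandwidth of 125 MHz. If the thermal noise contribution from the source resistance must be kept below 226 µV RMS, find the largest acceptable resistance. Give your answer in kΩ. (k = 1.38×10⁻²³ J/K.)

24.7 kΩ

Johnson–Nyquist: V_n = √(4kTRB) ⇒ R = V_n² / (4kTB)
4kTB = 4 × 1.38×10⁻²³ × 300 × 1.25×10⁸ = 2.07×10⁻¹²
R = (2.26×10⁻⁴)² / 2.07×10⁻¹² = 2.47×10⁴ Ω = 24.7 kΩ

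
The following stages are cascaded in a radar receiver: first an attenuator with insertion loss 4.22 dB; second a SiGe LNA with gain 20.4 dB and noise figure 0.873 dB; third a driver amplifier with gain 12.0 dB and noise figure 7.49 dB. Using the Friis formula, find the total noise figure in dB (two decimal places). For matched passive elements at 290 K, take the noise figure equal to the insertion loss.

5.24 dB

Convert to linear (a loss of L dB is a gain of −L dB): F_i = 10^(NF_i/10), G_i = 10^(G_i,dB/10)
  Stage 1: F_1 = 10^(4.22/10) = 2.642, G_1 = 10^(−4.22/10) = 0.3784
  Stage 2: F_2 = 10^(0.873/10) = 1.223, G_2 = 10^(20.4/10) = 109.6
  Stage 3: F_3 = 10^(7.49/10) = 5.610, G_3 = 10^(12.0/10) = 15.85
Friis cascade:
  F = 2.642 + (1.223 − 1)/0.3784 + (5.610 − 1)/41.50 = 3.342
NF = 10 log₁₀(3.342) = 5.24 dB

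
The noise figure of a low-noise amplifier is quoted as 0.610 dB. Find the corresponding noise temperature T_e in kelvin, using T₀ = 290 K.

F = 10^(0.610/10) = 1.1508
T_e = (F − 1)·T₀ = (1.1508 − 1) × 290 = 43.7 K

43.7 K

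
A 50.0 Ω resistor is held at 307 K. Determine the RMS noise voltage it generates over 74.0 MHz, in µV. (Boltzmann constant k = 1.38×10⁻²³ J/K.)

7.92 µV

V_n = √(4kTRB)
4kTRB = 4 × 1.38×10⁻²³ × 307 × 5.00×10¹ × 7.40×10⁷ = 6.27×10⁻¹¹ V²
V_n = √(6.27×10⁻¹¹) = 7.92×10⁻⁶ V = 7.92 µV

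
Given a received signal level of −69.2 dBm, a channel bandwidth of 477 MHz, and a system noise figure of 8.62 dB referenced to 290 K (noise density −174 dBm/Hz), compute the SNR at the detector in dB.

Noise floor: N = −174 + 10 log₁₀(B) + NF
10 log₁₀(4.77×10⁸) = 86.79 dB
N = −174 + 86.79 + 8.62 = −78.59 dBm
SNR = P_sig − N = −69.2 − (−78.59) = 9.39 dB → 9.4 dB

9.4 dB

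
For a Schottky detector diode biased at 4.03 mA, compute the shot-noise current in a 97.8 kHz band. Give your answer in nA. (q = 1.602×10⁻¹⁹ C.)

I_n = √(2qI·B)
2qI·B = 2 × 1.602×10⁻¹⁹ × 4.03×10⁻³ × 9.78×10⁴ = 1.26×10⁻¹⁶ A²
I_n = √(1.26×10⁻¹⁶) = 1.12×10⁻⁸ A = 11.2 nA

11.2 nA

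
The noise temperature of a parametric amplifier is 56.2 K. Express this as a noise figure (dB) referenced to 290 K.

F = 1 + T_e/T₀ = 1 + 56.2/290 = 1.19379
NF = 10 log₁₀(1.19379) = 0.769 dB

0.769 dB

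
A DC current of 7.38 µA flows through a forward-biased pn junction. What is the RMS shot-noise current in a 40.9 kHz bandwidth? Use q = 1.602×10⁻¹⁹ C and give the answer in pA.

311 pA

I_n = √(2qI·B)
2qI·B = 2 × 1.602×10⁻¹⁹ × 7.38×10⁻⁶ × 4.09×10⁴ = 9.67×10⁻²⁰ A²
I_n = √(9.67×10⁻²⁰) = 3.11×10⁻¹⁰ A = 311 pA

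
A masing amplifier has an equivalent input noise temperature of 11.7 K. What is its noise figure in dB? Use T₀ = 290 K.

F = 1 + T_e/T₀ = 1 + 11.7/290 = 1.04034
NF = 10 log₁₀(1.04034) = 0.172 dB

0.172 dB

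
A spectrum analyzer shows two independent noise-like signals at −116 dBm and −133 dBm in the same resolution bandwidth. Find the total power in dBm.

Convert to linear, add, convert back:
P₁ = 2.51×10⁻¹⁵ W, P₂ = 5.01×10⁻¹⁷ W
P_tot = 2.56×10⁻¹⁵ W → 10 log₁₀(P_tot / 10⁻³) = −115.9 dBm

−115.9 dBm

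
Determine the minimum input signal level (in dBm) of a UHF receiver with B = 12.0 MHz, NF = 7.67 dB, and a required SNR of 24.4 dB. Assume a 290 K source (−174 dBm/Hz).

−71.1 dBm

Sensitivity = −174 + 10 log₁₀(B) + NF + SNR_min
= −174 + 70.79 + 7.67 + 24.4
= −71.14 dBm → −71.1 dBm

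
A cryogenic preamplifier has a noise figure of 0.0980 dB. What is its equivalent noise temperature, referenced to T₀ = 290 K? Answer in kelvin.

6.62 K

F = 10^(0.0980/10) = 1.02282
T_e = (F − 1)·T₀ = (1.02282 − 1) × 290 = 6.62 K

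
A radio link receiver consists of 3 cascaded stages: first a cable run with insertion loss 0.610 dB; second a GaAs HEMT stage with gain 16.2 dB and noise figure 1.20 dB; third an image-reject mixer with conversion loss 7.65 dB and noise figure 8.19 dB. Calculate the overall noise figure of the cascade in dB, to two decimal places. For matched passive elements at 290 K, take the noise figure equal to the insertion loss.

Convert to linear (a loss of L dB is a gain of −L dB): F_i = 10^(NF_i/10), G_i = 10^(G_i,dB/10)
  Stage 1: F_1 = 10^(0.610/10) = 1.151, G_1 = 10^(−0.610/10) = 0.8690
  Stage 2: F_2 = 10^(1.20/10) = 1.318, G_2 = 10^(16.2/10) = 41.69
  Stage 3: F_3 = 10^(8.19/10) = 6.592, G_3 = 10^(−7.65/10) = 0.1718
Friis cascade:
  F = 1.151 + (1.318 − 1)/0.8690 + (6.592 − 1)/36.22 = 1.671
NF = 10 log₁₀(1.671) = 2.23 dB

2.23 dB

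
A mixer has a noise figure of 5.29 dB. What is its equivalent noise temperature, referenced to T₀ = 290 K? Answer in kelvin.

F = 10^(5.29/10) = 3.38065
T_e = (F − 1)·T₀ = (3.38065 − 1) × 290 = 690 K

690 K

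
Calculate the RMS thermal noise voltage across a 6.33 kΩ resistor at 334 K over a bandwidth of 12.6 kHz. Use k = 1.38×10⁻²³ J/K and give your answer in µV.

V_n = √(4kTRB)
4kTRB = 4 × 1.38×10⁻²³ × 334 × 6.33×10³ × 1.26×10⁴ = 1.47×10⁻¹² V²
V_n = √(1.47×10⁻¹²) = 1.21×10⁻⁶ V = 1.21 µV

1.21 µV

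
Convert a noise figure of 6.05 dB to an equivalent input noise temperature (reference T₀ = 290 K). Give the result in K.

878 K

F = 10^(6.05/10) = 4.02717
T_e = (F − 1)·T₀ = (4.02717 − 1) × 290 = 878 K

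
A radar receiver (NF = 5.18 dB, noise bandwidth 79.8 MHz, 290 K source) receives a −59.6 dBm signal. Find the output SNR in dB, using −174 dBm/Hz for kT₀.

30.2 dB

Noise floor: N = −174 + 10 log₁₀(B) + NF
10 log₁₀(7.98×10⁷) = 79.02 dB
N = −174 + 79.02 + 5.18 = −89.80 dBm
SNR = P_sig − N = −59.6 − (−89.80) = 30.20 dB → 30.2 dB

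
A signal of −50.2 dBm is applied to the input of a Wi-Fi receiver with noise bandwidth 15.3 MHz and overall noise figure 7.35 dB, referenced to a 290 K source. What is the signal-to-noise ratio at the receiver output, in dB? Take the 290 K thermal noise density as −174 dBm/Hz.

44.6 dB

Noise floor: N = −174 + 10 log₁₀(B) + NF
10 log₁₀(1.53×10⁷) = 71.85 dB
N = −174 + 71.85 + 7.35 = −94.80 dBm
SNR = P_sig − N = −50.2 − (−94.80) = 44.60 dB → 44.6 dB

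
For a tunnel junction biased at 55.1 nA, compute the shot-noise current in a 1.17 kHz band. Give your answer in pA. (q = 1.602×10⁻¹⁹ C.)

I_n = √(2qI·B)
2qI·B = 2 × 1.602×10⁻¹⁹ × 5.51×10⁻⁸ × 1.17×10³ = 2.07×10⁻²³ A²
I_n = √(2.07×10⁻²³) = 4.54×10⁻¹² A = 4.54 pA

4.54 pA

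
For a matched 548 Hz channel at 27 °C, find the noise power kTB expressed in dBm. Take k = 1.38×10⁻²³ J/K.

T = 27 °C + 273.15 = 300.15 K
P_n = kTB = 1.38×10⁻²³ × 300.15 × 5.48×10² = 2.27×10⁻¹⁸ W
In dBm: 10 log₁₀(2.27×10⁻¹⁸ / 10⁻³) = −146.4 dBm

−146.4 dBm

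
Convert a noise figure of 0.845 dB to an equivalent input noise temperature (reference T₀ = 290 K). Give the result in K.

F = 10^(0.845/10) = 1.21479
T_e = (F − 1)·T₀ = (1.21479 − 1) × 290 = 62.3 K

62.3 K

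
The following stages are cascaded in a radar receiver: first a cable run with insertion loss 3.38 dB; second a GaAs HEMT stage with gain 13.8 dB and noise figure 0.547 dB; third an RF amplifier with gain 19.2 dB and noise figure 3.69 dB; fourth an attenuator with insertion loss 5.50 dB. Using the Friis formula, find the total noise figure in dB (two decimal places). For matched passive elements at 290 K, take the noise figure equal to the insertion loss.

4.14 dB

Convert to linear (a loss of L dB is a gain of −L dB): F_i = 10^(NF_i/10), G_i = 10^(G_i,dB/10)
  Stage 1: F_1 = 10^(3.38/10) = 2.178, G_1 = 10^(−3.38/10) = 0.4592
  Stage 2: F_2 = 10^(0.547/10) = 1.134, G_2 = 10^(13.8/10) = 23.99
  Stage 3: F_3 = 10^(3.69/10) = 2.339, G_3 = 10^(19.2/10) = 83.18
  Stage 4: F_4 = 10^(5.50/10) = 3.548, G_4 = 10^(−5.50/10) = 0.2818
Friis cascade:
  F = 2.178 + (1.134 − 1)/0.4592 + (2.339 − 1)/11.02 + (3.548 − 1)/916.2 = 2.594
NF = 10 log₁₀(2.594) = 4.14 dB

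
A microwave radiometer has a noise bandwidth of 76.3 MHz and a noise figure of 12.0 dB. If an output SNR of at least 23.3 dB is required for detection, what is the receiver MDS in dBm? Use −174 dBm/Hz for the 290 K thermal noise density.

Sensitivity = −174 + 10 log₁₀(B) + NF + SNR_min
= −174 + 78.83 + 12.0 + 23.3
= −59.87 dBm → −59.9 dBm

−59.9 dBm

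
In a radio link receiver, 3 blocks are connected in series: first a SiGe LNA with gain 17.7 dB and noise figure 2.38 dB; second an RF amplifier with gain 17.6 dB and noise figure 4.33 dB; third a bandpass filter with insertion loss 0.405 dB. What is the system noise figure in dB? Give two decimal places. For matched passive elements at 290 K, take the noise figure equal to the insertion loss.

Convert to linear (a loss of L dB is a gain of −L dB): F_i = 10^(NF_i/10), G_i = 10^(G_i,dB/10)
  Stage 1: F_1 = 10^(2.38/10) = 1.730, G_1 = 10^(17.7/10) = 58.88
  Stage 2: F_2 = 10^(4.33/10) = 2.710, G_2 = 10^(17.6/10) = 57.54
  Stage 3: F_3 = 10^(0.405/10) = 1.098, G_3 = 10^(−0.405/10) = 0.9110
Friis cascade:
  F = 1.730 + (2.710 − 1)/58.88 + (1.098 − 1)/3388 = 1.759
NF = 10 log₁₀(1.759) = 2.45 dB

2.45 dB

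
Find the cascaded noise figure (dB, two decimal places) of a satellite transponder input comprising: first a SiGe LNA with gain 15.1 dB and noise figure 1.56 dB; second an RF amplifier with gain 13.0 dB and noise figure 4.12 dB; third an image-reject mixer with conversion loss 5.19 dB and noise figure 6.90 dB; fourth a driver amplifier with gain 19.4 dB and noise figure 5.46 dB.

1.76 dB

Convert to linear (a loss of L dB is a gain of −L dB): F_i = 10^(NF_i/10), G_i = 10^(G_i,dB/10)
  Stage 1: F_1 = 10^(1.56/10) = 1.432, G_1 = 10^(15.1/10) = 32.36
  Stage 2: F_2 = 10^(4.12/10) = 2.582, G_2 = 10^(13.0/10) = 19.95
  Stage 3: F_3 = 10^(6.90/10) = 4.898, G_3 = 10^(−5.19/10) = 0.3027
  Stage 4: F_4 = 10^(5.46/10) = 3.516, G_4 = 10^(19.4/10) = 87.10
Friis cascade:
  F = 1.432 + (2.582 − 1)/32.36 + (4.898 − 1)/645.7 + (3.516 − 1)/195.4 = 1.500
NF = 10 log₁₀(1.500) = 1.76 dB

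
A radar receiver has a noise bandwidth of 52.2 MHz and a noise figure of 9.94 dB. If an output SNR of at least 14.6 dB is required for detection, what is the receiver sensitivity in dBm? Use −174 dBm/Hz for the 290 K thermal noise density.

−72.3 dBm

Sensitivity = −174 + 10 log₁₀(B) + NF + SNR_min
= −174 + 77.18 + 9.94 + 14.6
= −72.28 dBm → −72.3 dBm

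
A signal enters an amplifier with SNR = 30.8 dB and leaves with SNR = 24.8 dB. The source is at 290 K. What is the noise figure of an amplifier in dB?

NF (dB) = SNR_in(dB) − SNR_out(dB) when the source is at T₀
NF = 30.8 − 24.8 = 6.0 dB

6.0 dB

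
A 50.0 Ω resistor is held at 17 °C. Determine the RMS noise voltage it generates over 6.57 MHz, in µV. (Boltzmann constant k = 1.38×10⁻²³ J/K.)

2.29 µV

T = 17 °C + 273.15 = 290.15 K
V_n = √(4kTRB)
4kTRB = 4 × 1.38×10⁻²³ × 290.15 × 5.00×10¹ × 6.57×10⁶ = 5.26×10⁻¹² V²
V_n = √(5.26×10⁻¹²) = 2.29×10⁻⁶ V = 2.29 µV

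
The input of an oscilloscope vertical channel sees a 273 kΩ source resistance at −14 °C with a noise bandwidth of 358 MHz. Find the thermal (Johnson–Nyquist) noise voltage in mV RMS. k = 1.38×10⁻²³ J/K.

1.18 mV

T = −14 °C + 273.15 = 259.15 K
V_n = √(4kTRB)
4kTRB = 4 × 1.38×10⁻²³ × 259.15 × 2.73×10⁵ × 3.58×10⁸ = 1.40×10⁻⁶ V²
V_n = √(1.40×10⁻⁶) = 1.18×10⁻³ V = 1.18 mV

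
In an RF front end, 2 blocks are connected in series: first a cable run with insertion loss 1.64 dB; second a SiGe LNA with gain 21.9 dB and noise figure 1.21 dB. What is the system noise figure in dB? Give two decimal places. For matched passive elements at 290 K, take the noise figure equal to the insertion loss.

Convert to linear (a loss of L dB is a gain of −L dB): F_i = 10^(NF_i/10), G_i = 10^(G_i,dB/10)
  Stage 1: F_1 = 10^(1.64/10) = 1.459, G_1 = 10^(−1.64/10) = 0.6855
  Stage 2: F_2 = 10^(1.21/10) = 1.321, G_2 = 10^(21.9/10) = 154.9
Friis cascade:
  F = 1.459 + (1.321 − 1)/0.6855 = 1.928
NF = 10 log₁₀(1.928) = 2.85 dB

2.85 dB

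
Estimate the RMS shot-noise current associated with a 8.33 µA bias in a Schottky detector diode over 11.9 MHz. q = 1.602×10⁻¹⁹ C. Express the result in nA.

5.64 nA

I_n = √(2qI·B)
2qI·B = 2 × 1.602×10⁻¹⁹ × 8.33×10⁻⁶ × 1.19×10⁷ = 3.18×10⁻¹⁷ A²
I_n = √(3.18×10⁻¹⁷) = 5.64×10⁻⁹ A = 5.64 nA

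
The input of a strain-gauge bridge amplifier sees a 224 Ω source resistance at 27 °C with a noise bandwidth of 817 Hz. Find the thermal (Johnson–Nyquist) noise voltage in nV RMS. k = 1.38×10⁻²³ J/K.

55.1 nV

T = 27 °C + 273.15 = 300.15 K
V_n = √(4kTRB)
4kTRB = 4 × 1.38×10⁻²³ × 300.15 × 2.24×10² × 8.17×10² = 3.03×10⁻¹⁵ V²
V_n = √(3.03×10⁻¹⁵) = 5.51×10⁻⁸ V = 55.1 nV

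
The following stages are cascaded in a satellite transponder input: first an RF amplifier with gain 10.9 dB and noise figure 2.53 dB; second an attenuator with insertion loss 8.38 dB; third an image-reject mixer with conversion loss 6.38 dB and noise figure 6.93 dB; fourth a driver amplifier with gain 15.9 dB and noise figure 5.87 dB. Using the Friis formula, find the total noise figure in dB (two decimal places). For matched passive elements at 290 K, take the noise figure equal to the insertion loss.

10.58 dB

Convert to linear (a loss of L dB is a gain of −L dB): F_i = 10^(NF_i/10), G_i = 10^(G_i,dB/10)
  Stage 1: F_1 = 10^(2.53/10) = 1.791, G_1 = 10^(10.9/10) = 12.30
  Stage 2: F_2 = 10^(8.38/10) = 6.887, G_2 = 10^(−8.38/10) = 0.1452
  Stage 3: F_3 = 10^(6.93/10) = 4.932, G_3 = 10^(−6.38/10) = 0.2301
  Stage 4: F_4 = 10^(5.87/10) = 3.864, G_4 = 10^(15.9/10) = 38.90
Friis cascade:
  F = 1.791 + (6.887 − 1)/12.30 + (4.932 − 1)/1.786 + (3.864 − 1)/0.4111 = 11.43
NF = 10 log₁₀(11.43) = 10.58 dB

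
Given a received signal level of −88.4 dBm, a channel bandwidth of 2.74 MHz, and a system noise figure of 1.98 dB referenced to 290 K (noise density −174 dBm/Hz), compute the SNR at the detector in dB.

Noise floor: N = −174 + 10 log₁₀(B) + NF
10 log₁₀(2.74×10⁶) = 64.38 dB
N = −174 + 64.38 + 1.98 = −107.64 dBm
SNR = P_sig − N = −88.4 − (−107.64) = 19.24 dB → 19.2 dB

19.2 dB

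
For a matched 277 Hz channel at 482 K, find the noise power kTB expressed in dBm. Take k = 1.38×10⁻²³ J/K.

−147.3 dBm

P_n = kTB = 1.38×10⁻²³ × 482 × 2.77×10² = 1.84×10⁻¹⁸ W
In dBm: 10 log₁₀(1.84×10⁻¹⁸ / 10⁻³) = −147.3 dBm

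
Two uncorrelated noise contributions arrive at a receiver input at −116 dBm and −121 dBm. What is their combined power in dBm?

Convert to linear, add, convert back:
P₁ = 2.51×10⁻¹⁵ W, P₂ = 7.94×10⁻¹⁶ W
P_tot = 3.31×10⁻¹⁵ W → 10 log₁₀(P_tot / 10⁻³) = −114.8 dBm

−114.8 dBm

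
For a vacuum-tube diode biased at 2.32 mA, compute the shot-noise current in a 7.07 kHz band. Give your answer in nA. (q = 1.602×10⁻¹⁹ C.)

2.29 nA

I_n = √(2qI·B)
2qI·B = 2 × 1.602×10⁻¹⁹ × 2.32×10⁻³ × 7.07×10³ = 5.26×10⁻¹⁸ A²
I_n = √(5.26×10⁻¹⁸) = 2.29×10⁻⁹ A = 2.29 nA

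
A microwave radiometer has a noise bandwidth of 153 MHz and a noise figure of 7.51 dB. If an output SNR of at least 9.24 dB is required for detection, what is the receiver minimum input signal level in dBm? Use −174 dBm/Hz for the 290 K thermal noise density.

−75.4 dBm

Sensitivity = −174 + 10 log₁₀(B) + NF + SNR_min
= −174 + 81.85 + 7.51 + 9.24
= −75.40 dBm → −75.4 dBm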